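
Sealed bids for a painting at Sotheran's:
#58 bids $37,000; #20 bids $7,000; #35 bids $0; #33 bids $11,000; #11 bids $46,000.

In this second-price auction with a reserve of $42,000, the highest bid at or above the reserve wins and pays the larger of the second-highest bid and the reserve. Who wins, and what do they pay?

Sorting bids: 46,000 (#11) > 37,000 (#58) > 11,000 (#33) > 7,000 (#20) > 0 (#35)
#11 has the top bid at or above the reserve ($46,000).
Second-highest bid $37,000 is below the reserve $42,000, so the reserve binds → payment $42,000.

#11 pays $42,000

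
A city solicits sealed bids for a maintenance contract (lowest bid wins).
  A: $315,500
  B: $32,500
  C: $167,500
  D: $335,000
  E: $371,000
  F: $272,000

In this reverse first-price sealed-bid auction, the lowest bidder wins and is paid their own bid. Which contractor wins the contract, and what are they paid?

Rule: the lowest bidder wins and is paid their own bid.
Bids in order: 32,500 (B) < 167,500 (C) < 272,000 (F) < 315,500 (A) < 335,000 (D) < 371,000 (E)
First-price: B is paid what they bid, $32,500.

B is paid $32,500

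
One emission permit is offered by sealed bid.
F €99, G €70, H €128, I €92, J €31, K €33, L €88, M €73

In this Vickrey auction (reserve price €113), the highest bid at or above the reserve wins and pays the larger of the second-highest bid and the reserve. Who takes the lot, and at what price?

H pays €113

Vickrey auction (reserve price €113): the highest bid at or above the reserve wins and pays the larger of the second-highest bid and the reserve.
Bids in order: 128 (H) > 99 (F) > 92 (I) > 88 (L) > 73 (M) > 70 (G) > …
H has the top bid at or above the reserve (€128).
Second-highest bid €99 is below the reserve €113, so the reserve binds → payment €113.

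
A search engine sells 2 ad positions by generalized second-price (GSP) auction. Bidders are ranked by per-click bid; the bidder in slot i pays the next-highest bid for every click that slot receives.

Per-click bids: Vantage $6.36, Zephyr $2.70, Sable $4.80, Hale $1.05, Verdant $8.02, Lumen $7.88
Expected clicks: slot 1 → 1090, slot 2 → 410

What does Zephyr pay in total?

Sorting advertisers: $8.02 (Verdant) > $7.88 (Lumen) > $6.36 (Vantage) > …
Zephyr ranks below slot 2 → no slot, pays nothing.

Zephyr pays $0.00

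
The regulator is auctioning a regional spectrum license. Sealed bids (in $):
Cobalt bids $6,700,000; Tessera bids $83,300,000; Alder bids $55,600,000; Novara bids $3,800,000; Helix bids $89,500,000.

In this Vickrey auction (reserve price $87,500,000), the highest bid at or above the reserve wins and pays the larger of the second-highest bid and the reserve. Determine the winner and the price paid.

Helix pays $87,500,000

Sorting bids: 89,500,000 (Helix) > 83,300,000 (Tessera) > 55,600,000 (Alder) > 6,700,000 (Cobalt) > 3,800,000 (Novara)
Highest eligible bid: Helix at $89,500,000.
max(second-highest $83,300,000, reserve $87,500,000) = $87,500,000.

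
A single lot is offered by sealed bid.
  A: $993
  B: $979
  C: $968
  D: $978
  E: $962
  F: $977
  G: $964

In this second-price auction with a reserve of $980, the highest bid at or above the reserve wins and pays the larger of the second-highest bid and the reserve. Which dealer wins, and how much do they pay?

A pays $980

Second-price auction with a reserve of $980: the highest bid at or above the reserve wins and pays the larger of the second-highest bid and the reserve.
Bids in order: 993 (A) > 979 (B) > 978 (D) > 977 (F) > 968 (C) > 964 (G) > …
A has the top bid at or above the reserve ($993).
max(second-highest $979, reserve $980) = $980.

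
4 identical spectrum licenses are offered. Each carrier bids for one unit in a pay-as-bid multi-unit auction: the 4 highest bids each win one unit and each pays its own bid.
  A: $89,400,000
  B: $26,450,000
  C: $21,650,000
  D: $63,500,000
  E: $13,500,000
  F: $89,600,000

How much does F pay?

F pays $89,600,000

Sorting: 89,600,000 (F), 89,400,000 (A), 63,500,000 (D), 26,450,000 (B), 21,650,000 (C), 13,500,000 (E)
Top 4: F, A, D, B.
F wins → own bid $89,600,000.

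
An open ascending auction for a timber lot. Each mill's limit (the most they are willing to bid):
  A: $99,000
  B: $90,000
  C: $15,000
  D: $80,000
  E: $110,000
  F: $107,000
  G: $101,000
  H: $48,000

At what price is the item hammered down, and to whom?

E wins at $107,000

Limits ranked: 110,000 (E) > 107,000 (F) > 101,000 (G) > 99,000 (A) > 90,000 (B) > 80,000 (D) > …
Once the price passes $107,000, only E is left; the hammer falls at F's limit of $107,000.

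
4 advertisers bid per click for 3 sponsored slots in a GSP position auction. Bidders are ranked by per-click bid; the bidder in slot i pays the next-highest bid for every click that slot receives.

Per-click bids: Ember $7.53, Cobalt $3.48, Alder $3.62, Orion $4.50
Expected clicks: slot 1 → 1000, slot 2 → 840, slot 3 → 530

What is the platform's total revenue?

Total revenue: $9385.20

Sorting advertisers: $7.53 (Ember) > $4.50 (Orion) > $3.62 (Alder) > $3.48 (Cobalt)
Slot 1: Ember pays $4.50 × 1000 = $4500.00
Slot 2: Orion pays $3.62 × 840 = $3040.80
Slot 3: Alder pays $3.48 × 530 = $1844.40
Total = $9385.20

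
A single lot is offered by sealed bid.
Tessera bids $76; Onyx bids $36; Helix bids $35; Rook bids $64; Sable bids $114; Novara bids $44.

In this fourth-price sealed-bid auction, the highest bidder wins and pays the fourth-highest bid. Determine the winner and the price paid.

Sable pays $44

Fourth-price sealed-bid auction: the highest bidder wins and pays the fourth-highest bid.
Bids ranked: 114 (Sable) > 76 (Tessera) > 64 (Rook) > 44 (Novara) > 36 (Onyx) > 35 (Helix)
Sable wins; payment is bid #4 in the ranking = $44.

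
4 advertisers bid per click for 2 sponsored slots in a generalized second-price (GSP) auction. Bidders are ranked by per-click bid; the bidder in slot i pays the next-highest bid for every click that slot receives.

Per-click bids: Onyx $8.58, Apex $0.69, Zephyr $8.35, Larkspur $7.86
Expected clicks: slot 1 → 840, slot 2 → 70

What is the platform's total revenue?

Per-click bids in order: $8.58 (Onyx) > $8.35 (Zephyr) > $7.86 (Larkspur) > …
Slot 1: Onyx pays $8.35 × 840 = $7014.00
Slot 2: Zephyr pays $7.86 × 70 = $550.20
Total = $7564.20

Total revenue: $7564.20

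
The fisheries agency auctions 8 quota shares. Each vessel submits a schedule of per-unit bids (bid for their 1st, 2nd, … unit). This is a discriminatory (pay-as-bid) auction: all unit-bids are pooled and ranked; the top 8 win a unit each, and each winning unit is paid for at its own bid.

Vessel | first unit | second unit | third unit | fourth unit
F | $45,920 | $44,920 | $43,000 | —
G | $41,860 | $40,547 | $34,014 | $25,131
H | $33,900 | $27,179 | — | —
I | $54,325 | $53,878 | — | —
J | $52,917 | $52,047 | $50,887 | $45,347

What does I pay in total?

I pays $108,203

Merging the schedules and taking the best 8: 54,325 (I-1), 53,878 (I-2), 52,917 (J-1), 52,047 (J-2), 50,887 (J-3), 45,920 (F-1), 45,347 (J-4), 44,920 (F-2)
Next rejected bid: $43,000 (not a price — pay-as-bid).
I's winning unit-bids: 54,325 + 53,878 = $108,203.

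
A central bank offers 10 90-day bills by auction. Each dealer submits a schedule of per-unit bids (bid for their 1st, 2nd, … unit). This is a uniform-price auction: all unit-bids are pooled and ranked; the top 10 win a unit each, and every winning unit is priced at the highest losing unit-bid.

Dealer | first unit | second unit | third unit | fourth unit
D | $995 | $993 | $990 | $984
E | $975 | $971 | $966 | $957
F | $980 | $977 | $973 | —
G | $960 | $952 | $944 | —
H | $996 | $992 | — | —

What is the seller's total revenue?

All unit-bids, highest first — top 10: 996 (H-1), 995 (D-1), 993 (D-2), 992 (H-2), 990 (D-3), 984 (D-4), 980 (F-1), 977 (F-2), 975 (E-1), 973 (F-3)
Highest rejected unit-bid = $971.
Allocation: D 4, E 1, F 3, H 2. Every unit priced at $971.
Revenue = 10 × 971 = $9,710.

Total revenue: $9,710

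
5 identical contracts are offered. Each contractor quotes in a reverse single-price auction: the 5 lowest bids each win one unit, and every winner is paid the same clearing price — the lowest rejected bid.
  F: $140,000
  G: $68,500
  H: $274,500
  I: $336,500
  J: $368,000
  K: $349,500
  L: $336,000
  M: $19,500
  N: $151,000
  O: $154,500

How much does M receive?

M is paid $274,500

Ordering the bids: 19,500 (M), 68,500 (G), 140,000 (F), 151,000 (N), 154,500 (O), 274,500 (H), 336,000 (L), …
Lowest 5: M, G, F, N, O.
First losing bid is H's $274,500, which sets the uniform price.
M wins → is paid $274,500.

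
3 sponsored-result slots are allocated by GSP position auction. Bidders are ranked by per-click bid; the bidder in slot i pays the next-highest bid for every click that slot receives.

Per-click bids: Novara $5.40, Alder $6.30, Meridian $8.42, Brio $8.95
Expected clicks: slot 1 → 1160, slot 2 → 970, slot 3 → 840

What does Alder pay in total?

Ranked by bid: $8.95 (Brio) > $8.42 (Meridian) > $6.30 (Alder) > $5.40 (Novara)
Alder holds slot 3 → pays next bid $5.40 × 840 clicks = $4536.00.

Alder pays $4536.00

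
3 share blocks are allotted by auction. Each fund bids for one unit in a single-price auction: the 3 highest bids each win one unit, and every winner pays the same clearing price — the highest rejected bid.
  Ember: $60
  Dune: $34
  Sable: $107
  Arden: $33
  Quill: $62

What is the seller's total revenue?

Total revenue: $102

Bids ranked high→low: 107 (Sable), 62 (Quill), 60 (Ember), 34 (Dune), 33 (Arden)
Top 3: Sable, Quill, Ember.
Clearing price = highest rejected bid = $34.
Total revenue = 3 × $34 = $102.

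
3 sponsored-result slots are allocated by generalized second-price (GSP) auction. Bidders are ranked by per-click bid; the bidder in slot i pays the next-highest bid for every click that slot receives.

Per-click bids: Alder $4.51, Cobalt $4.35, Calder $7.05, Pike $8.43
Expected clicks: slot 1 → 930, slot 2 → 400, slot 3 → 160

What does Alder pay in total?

Per-click bids in order: $8.43 (Pike) > $7.05 (Calder) > $4.51 (Alder) > $4.35 (Cobalt)
Alder holds slot 3 → pays next bid $4.35 × 160 clicks = $696.00.

Alder pays $696.00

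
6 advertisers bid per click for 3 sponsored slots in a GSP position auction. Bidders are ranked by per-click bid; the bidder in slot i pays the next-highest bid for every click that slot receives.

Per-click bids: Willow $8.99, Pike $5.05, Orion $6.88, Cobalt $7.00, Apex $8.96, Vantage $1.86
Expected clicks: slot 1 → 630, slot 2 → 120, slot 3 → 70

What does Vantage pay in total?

Vantage pays $0.00

Ranked by bid: $8.99 (Willow) > $8.96 (Apex) > $7.00 (Cobalt) > $6.88 (Orion) > …
Vantage ranks below slot 3 → no slot, pays nothing.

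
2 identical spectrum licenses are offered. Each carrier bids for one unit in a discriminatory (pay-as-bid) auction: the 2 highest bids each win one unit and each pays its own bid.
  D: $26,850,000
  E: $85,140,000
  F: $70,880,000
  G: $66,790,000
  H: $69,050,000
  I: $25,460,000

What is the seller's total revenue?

Total revenue: $156,020,000

Bids ranked high→low: 85,140,000 (E), 70,880,000 (F), 69,050,000 (H), 66,790,000 (G), …
The 2 highest are E, F.
Total revenue = 85,140,000 + 70,880,000 = $156,020,000.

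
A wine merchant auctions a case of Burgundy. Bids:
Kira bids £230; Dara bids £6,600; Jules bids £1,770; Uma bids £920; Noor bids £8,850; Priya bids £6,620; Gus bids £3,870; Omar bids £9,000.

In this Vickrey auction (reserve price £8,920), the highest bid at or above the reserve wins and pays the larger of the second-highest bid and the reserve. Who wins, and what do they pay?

Omar pays £8,920

Rule: the highest bid at or above the reserve wins and pays the larger of the second-highest bid and the reserve.
Bids ranked: 9,000 (Omar) > 8,850 (Noor) > 6,620 (Priya) > 6,600 (Dara) > 3,870 (Gus) > 1,770 (Jules) > …
Highest eligible bid: Omar at £9,000.
Second-highest bid £8,850 is below the reserve £8,920, so the reserve binds → payment £8,920.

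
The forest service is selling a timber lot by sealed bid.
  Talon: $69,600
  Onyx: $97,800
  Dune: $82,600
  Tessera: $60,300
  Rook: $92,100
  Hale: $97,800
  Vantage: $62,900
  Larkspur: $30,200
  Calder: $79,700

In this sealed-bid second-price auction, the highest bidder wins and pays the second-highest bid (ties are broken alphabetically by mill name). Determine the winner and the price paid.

Sorting bids: 97,800 (Hale) > 97,800 (Onyx) > 92,100 (Rook) > 82,600 (Dune) > 79,700 (Calder) > 69,600 (Talon) > …
Hale and Onyx tie at $97,800; tie-break gives it to Hale.
Hale is highest; pays the second-highest bid, $97,800.

Hale pays $97,800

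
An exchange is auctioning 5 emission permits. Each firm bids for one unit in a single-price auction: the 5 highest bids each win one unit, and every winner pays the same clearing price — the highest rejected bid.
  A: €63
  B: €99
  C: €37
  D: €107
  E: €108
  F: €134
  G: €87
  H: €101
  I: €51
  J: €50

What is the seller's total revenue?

Total revenue: €435

Sorting: 134 (F), 108 (E), 107 (D), 101 (H), 99 (B), 87 (G), 63 (A), …
The 5 highest are F, E, D, H, B.
Highest unsuccessful bid: €87 → clearing price.
Total revenue = 5 × €87 = €435.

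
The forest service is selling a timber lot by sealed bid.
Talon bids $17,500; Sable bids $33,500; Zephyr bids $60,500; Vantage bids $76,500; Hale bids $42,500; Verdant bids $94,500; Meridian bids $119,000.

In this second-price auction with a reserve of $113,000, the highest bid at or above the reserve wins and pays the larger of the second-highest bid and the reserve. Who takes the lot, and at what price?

Meridian pays $113,000

Rule: the highest bid at or above the reserve wins and pays the larger of the second-highest bid and the reserve.
Bids in order: 119,000 (Meridian) > 94,500 (Verdant) > 76,500 (Vantage) > 60,500 (Zephyr) > 42,500 (Hale) > 33,500 (Sable) > …
Meridian has the top bid at or above the reserve ($119,000).
max(second-highest $94,500, reserve $113,000) = $113,000.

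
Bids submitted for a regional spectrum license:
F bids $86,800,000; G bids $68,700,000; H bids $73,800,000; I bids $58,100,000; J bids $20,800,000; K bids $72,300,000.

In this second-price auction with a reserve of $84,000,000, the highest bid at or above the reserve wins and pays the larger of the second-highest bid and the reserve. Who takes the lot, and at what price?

Rule: the highest bid at or above the reserve wins and pays the larger of the second-highest bid and the reserve.
Bids in order: 86,800,000 (F) > 73,800,000 (H) > 72,300,000 (K) > 68,700,000 (G) > 58,100,000 (I) > 20,800,000 (J)
Highest eligible bid: F at $86,800,000.
Second-highest bid $73,800,000 is below the reserve $84,000,000, so the reserve binds → payment $84,000,000.

F pays $84,000,000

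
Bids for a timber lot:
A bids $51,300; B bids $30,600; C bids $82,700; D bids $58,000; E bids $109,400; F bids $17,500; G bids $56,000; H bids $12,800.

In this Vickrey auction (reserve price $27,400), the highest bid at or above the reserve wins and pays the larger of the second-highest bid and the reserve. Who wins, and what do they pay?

E pays $82,700

Sorting bids: 109,400 (E) > 82,700 (C) > 58,000 (D) > 56,000 (G) > 51,300 (A) > 30,600 (B) > …
E has the top bid at or above the reserve ($109,400).
Second-highest bid $82,700 exceeds the reserve $27,400 → payment $82,700.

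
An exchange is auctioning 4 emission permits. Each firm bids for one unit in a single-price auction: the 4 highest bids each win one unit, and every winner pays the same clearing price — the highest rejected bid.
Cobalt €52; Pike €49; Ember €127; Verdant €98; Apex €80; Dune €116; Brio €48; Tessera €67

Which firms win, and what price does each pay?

Ember, Dune, Verdant, Apex; each pays €67

Bids ranked high→low: 127 (Ember), 116 (Dune), 98 (Verdant), 80 (Apex), 67 (Tessera), 52 (Cobalt), …
Top 4: Ember, Dune, Verdant, Apex.
First losing bid is Tessera's €67, which sets the uniform price.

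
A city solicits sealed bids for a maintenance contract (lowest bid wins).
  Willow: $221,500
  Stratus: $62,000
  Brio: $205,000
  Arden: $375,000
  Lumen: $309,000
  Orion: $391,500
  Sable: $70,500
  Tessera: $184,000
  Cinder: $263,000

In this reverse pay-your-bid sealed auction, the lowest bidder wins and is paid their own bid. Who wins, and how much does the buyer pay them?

Stratus is paid $62,000

Bids ranked: 62,000 (Stratus) < 70,500 (Sable) < 184,000 (Tessera) < 205,000 (Brio) < 221,500 (Willow) < 263,000 (Cinder) < …
Stratus is lowest → is paid own bid, $62,000.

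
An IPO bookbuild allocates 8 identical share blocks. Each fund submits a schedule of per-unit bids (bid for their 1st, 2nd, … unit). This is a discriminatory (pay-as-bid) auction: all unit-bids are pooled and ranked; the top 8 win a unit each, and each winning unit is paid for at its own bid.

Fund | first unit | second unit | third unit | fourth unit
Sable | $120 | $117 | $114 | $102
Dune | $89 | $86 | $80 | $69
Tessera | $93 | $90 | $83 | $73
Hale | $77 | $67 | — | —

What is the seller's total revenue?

Total revenue: $811

All unit-bids, highest first — top 8: 120 (Sable-1), 117 (Sable-2), 114 (Sable-3), 102 (Sable-4), 93 (Tessera-1), 90 (Tessera-2), 89 (Dune-1), 86 (Dune-2)
Next rejected bid: $83 (not a price — pay-as-bid).
Each winning unit pays its own bid.
Revenue = 120 + 117 + 114 + 102 + 93 + 90 + 89 + 86 = $811.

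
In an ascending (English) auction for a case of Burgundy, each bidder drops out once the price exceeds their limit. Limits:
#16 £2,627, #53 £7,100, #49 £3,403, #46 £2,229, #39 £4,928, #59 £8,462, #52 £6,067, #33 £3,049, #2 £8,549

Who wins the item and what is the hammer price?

Rule: the price rises until one bidder remains; the winner pays the price at which the last rival dropped out.
Limits in order: 8,549 (#2) > 8,462 (#59) > 7,100 (#53) > 6,067 (#52) > 4,928 (#39) > 3,403 (#49) > …
#59 is the last rival to drop out, at £8,462; #2 remains and wins at that price.

#2 wins at £8,462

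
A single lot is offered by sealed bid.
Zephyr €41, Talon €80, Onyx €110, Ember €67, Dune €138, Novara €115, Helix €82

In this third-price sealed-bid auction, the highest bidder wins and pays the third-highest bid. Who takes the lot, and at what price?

Rule: the highest bidder wins and pays the third-highest bid.
Sorting bids: 138 (Dune) > 115 (Novara) > 110 (Onyx) > 82 (Helix) > 80 (Talon) > 67 (Ember) > …
Dune wins; payment is bid #3 in the ranking = €110.

Dune pays €110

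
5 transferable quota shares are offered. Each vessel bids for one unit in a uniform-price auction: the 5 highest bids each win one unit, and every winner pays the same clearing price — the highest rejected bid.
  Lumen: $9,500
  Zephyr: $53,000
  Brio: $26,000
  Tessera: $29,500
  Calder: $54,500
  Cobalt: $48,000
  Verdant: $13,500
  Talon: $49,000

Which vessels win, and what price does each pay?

Bids ranked high→low: 54,500 (Calder), 53,000 (Zephyr), 49,000 (Talon), 48,000 (Cobalt), 29,500 (Tessera), 26,000 (Brio), 13,500 (Verdant), …
Winners (5 units): Calder, Zephyr, Talon, Cobalt, Tessera.
Highest unsuccessful bid: $26,000 → clearing price.

Calder, Zephyr, Talon, Cobalt, Tessera; each pays $26,000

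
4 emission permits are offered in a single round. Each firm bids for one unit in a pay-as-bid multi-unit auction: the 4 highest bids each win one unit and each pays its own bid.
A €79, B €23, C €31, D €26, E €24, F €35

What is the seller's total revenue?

Ordering the bids: 79 (A), 35 (F), 31 (C), 26 (D), 24 (E), 23 (B)
Winners (4 units): A, F, C, D.
Total revenue = 79 + 35 + 31 + 26 = €171.

Total revenue: €171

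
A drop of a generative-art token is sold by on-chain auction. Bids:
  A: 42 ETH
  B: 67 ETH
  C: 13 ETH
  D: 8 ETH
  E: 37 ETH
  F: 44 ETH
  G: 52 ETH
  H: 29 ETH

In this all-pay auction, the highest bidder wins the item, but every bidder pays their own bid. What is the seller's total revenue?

Rule: the highest bidder wins the item, but every bidder pays their own bid.
Bids in order: 67 (B) > 52 (G) > 44 (F) > 42 (A) > 37 (E) > 29 (H) > …
B wins with the top bid; all bids are sunk regardless.
Every bidder forfeits their bid regardless of winning.
Revenue = 42 + 67 + 13 + 8 + 37 + 44 + 52 + 29 = 292 ETH.

Total revenue: 292 ETH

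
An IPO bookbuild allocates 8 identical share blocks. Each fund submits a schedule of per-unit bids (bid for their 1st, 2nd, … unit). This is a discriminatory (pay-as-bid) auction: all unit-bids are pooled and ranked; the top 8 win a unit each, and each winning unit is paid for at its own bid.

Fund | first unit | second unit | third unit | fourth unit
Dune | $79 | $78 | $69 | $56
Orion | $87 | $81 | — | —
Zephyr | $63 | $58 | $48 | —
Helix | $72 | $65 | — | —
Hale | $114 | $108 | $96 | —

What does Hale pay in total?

Hale pays $318

All unit-bids, highest first — top 8: 114 (Hale-1), 108 (Hale-2), 96 (Hale-3), 87 (Orion-1), 81 (Orion-2), 79 (Dune-1), 78 (Dune-2), 72 (Helix-1)
Next rejected bid: $69 (not a price — pay-as-bid).
Hale's winning unit-bids: 114 + 108 + 96 = $318.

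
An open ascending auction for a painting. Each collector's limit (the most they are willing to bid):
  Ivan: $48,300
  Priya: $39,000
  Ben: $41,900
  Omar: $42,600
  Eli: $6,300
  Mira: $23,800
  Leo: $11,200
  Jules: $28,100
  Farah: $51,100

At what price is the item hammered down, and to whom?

Sorting limits: 51,100 (Farah) > 48,300 (Ivan) > 42,600 (Omar) > 41,900 (Ben) > 39,000 (Priya) > 28,100 (Jules) > …
Bidding ends when Ivan exits at $48,300; Farah takes it.

Farah wins at $48,300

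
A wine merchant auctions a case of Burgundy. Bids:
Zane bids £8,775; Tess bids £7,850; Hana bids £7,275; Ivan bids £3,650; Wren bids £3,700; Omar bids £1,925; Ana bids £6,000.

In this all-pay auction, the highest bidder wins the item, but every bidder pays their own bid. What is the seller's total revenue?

All-pay auction: the highest bidder wins the item, but every bidder pays their own bid.
Bids ranked: 8,775 (Zane) > 7,850 (Tess) > 7,275 (Hana) > 6,000 (Ana) > 3,700 (Wren) > 3,650 (Ivan) > …
Zane wins with the top bid; all bids are sunk regardless.
Every bidder forfeits their bid regardless of winning.
Revenue = 8,775 + 7,850 + 7,275 + 3,650 + 3,700 + 1,925 + 6,000 = £39,175.

Total revenue: £39,175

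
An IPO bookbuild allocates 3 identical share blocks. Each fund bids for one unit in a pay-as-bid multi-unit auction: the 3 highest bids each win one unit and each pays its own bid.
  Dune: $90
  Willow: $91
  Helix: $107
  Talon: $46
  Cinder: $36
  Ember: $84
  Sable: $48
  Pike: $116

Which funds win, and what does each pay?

Sorting: 116 (Pike), 107 (Helix), 91 (Willow), 90 (Dune), 84 (Ember), …
The 3 highest are Pike, Helix, Willow.
Each winner pays its own bid: Pike $116, Helix $107, Willow $91.

Pike $116, Helix $107, Willow $91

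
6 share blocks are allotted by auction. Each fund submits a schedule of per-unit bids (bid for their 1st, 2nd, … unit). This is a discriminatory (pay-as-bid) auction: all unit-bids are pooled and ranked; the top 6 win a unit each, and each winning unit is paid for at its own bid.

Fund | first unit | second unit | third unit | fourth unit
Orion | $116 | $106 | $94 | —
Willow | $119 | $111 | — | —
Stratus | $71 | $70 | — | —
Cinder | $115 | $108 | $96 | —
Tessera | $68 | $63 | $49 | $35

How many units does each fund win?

Cinder 2, Orion 2, Willow 2

Merging the schedules and taking the best 6: 119 (Willow-1), 116 (Orion-1), 115 (Cinder-1), 111 (Willow-2), 108 (Cinder-2), 106 (Orion-2)
Next rejected bid: $96 (not a price — pay-as-bid).
Allocation: Cinder 2, Orion 2, Willow 2.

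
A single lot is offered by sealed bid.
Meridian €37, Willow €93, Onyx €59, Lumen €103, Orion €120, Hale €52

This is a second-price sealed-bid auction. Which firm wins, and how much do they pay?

Second-price sealed-bid auction: the highest bidder wins and pays the second-highest bid.
Sorting bids: 120 (Orion) > 103 (Lumen) > 93 (Willow) > 59 (Onyx) > 52 (Hale) > 37 (Meridian)
Orion is highest; pays the second-highest bid, €103.

Orion pays €103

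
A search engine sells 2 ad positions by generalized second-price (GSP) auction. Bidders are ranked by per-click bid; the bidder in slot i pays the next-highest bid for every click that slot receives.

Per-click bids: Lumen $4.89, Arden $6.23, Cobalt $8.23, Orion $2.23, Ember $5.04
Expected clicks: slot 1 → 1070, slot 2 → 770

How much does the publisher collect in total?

Per-click bids in order: $8.23 (Cobalt) > $6.23 (Arden) > $5.04 (Ember) > …
Slot 1: Cobalt pays $6.23 × 1070 = $6666.10
Slot 2: Arden pays $5.04 × 770 = $3880.80
Total = $10546.90

Total revenue: $10546.90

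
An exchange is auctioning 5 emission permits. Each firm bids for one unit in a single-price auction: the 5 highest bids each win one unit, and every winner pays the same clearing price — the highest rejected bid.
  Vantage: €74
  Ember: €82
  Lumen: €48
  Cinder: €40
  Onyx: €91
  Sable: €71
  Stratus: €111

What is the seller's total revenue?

Bids ranked high→low: 111 (Stratus), 91 (Onyx), 82 (Ember), 74 (Vantage), 71 (Sable), 48 (Lumen), 40 (Cinder)
The 5 highest are Stratus, Onyx, Ember, Vantage, Sable.
First losing bid is Lumen's €48, which sets the uniform price.
Total revenue = 5 × €48 = €240.

Total revenue: €240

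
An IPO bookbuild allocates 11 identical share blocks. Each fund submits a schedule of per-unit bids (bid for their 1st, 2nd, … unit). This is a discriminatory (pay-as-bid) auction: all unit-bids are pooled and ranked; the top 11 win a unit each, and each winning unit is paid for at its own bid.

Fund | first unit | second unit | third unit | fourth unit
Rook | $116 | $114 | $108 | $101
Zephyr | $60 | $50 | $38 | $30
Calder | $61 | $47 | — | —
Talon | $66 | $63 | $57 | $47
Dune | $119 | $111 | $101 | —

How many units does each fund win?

All unit-bids, highest first — top 11: 119 (Dune-1), 116 (Rook-1), 114 (Rook-2), 111 (Dune-2), 108 (Rook-3), 101 (Rook-4), 101 (Dune-3), 66 (Talon-1), 63 (Talon-2), 61 (Calder-1), 60 (Zephyr-1)
Next rejected bid: $57 (not a price — pay-as-bid).
Allocation: Calder 1, Dune 3, Rook 4, Talon 2, Zephyr 1.

Calder 1, Dune 3, Rook 4, Talon 2, Zephyr 1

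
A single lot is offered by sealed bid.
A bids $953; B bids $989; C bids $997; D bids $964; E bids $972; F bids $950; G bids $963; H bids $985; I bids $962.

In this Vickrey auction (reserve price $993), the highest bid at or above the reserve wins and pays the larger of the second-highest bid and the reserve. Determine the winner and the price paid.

Bids in order: 997 (C) > 989 (B) > 985 (H) > 972 (E) > 964 (D) > 963 (G) > …
C has the top bid at or above the reserve ($997).
max(second-highest $989, reserve $993) = $993.

C pays $993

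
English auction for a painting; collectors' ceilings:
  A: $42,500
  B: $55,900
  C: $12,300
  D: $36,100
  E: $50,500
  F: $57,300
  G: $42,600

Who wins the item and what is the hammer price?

Rule: the price rises until one bidder remains; the winner pays the price at which the last rival dropped out.
Sorting limits: 57,300 (F) > 55,900 (B) > 50,500 (E) > 42,600 (G) > 42,500 (A) > 36,100 (D) > …
Bidding ends when B exits at $55,900; F takes it.

F wins at $55,900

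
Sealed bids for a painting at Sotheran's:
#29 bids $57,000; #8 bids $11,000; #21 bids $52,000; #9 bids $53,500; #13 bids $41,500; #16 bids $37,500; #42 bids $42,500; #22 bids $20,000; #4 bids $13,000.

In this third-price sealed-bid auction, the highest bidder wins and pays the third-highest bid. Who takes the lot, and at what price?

#29 pays $52,000

Rule: the highest bidder wins and pays the third-highest bid.
Bids ranked: 57,000 (#29) > 53,500 (#9) > 52,000 (#21) > 42,500 (#42) > 41,500 (#13) > 37,500 (#16) > …
#29 is highest; pays the third-highest bid, $52,000.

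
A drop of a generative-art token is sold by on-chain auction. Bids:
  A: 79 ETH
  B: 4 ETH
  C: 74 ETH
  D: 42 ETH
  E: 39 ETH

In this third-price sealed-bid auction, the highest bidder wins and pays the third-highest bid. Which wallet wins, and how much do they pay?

Rule: the highest bidder wins and pays the third-highest bid.
Bids ranked: 79 (A) > 74 (C) > 42 (D) > 39 (E) > 4 (B)
A is highest; pays the third-highest bid, 42 ETH.

A pays 42 ETH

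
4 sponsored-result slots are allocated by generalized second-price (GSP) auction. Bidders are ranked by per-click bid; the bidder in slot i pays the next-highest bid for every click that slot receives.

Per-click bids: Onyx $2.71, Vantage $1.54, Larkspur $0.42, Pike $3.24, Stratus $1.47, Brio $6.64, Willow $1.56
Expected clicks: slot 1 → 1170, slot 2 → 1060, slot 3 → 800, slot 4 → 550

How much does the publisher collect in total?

Sorting advertisers: $6.64 (Brio) > $3.24 (Pike) > $2.71 (Onyx) > $1.56 (Willow) > $1.54 (Vantage) > …
Slot 1: Brio pays $3.24 × 1170 = $3790.80
Slot 2: Pike pays $2.71 × 1060 = $2872.60
Slot 3: Onyx pays $1.56 × 800 = $1248.00
Slot 4: Willow pays $1.54 × 550 = $847.00
Total = $8758.40

Total revenue: $8758.40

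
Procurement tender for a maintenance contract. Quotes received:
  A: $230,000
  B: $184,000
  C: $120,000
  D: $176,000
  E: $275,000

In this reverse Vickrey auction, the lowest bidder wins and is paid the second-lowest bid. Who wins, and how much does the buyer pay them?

Bids ranked: 120,000 (C) < 176,000 (D) < 184,000 (B) < 230,000 (A) < 275,000 (E)
C is lowest; is paid the second-lowest bid, $176,000.

C is paid $176,000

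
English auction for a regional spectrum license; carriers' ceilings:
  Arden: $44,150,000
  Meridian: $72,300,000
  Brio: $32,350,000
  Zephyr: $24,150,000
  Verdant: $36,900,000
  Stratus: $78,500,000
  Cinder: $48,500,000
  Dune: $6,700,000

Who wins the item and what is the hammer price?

Sorting limits: 78,500,000 (Stratus) > 72,300,000 (Meridian) > 48,500,000 (Cinder) > 44,150,000 (Arden) > 36,900,000 (Verdant) > 32,350,000 (Brio) > …
Once the price passes $72,300,000, only Stratus is left; the hammer falls at Meridian's limit of $72,300,000.

Stratus wins at $72,300,000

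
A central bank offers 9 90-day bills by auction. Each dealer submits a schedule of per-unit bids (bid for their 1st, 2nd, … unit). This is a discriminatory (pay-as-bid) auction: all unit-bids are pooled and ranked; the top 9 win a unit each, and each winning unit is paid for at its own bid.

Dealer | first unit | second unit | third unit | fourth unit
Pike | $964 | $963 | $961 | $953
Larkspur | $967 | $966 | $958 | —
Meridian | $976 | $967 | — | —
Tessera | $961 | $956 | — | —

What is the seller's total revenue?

Total revenue: $8,683

Pooled unit-bids ranked (top 9): 976 (Meridian-1), 967 (Larkspur-1), 967 (Meridian-2), 966 (Larkspur-2), 964 (Pike-1), 963 (Pike-2), 961 (Pike-3), 961 (Tessera-1), 958 (Larkspur-3)
Next rejected bid: $956 (not a price — pay-as-bid).
Each winning unit pays its own bid.
Revenue = 976 + 967 + 967 + 966 + 964 + 963 + 961 + 961 + 958 = $8,683.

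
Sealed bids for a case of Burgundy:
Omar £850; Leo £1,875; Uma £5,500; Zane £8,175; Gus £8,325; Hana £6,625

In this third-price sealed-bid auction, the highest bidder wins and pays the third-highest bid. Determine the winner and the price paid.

Bids ranked: 8,325 (Gus) > 8,175 (Zane) > 6,625 (Hana) > 5,500 (Uma) > 1,875 (Leo) > 850 (Omar)
Gus is highest; pays the third-highest bid, £6,625.

Gus pays £6,625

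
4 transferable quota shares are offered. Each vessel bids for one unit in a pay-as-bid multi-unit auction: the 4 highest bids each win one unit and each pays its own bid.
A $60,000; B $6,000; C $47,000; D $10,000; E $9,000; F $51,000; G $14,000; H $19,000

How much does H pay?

Ordering the bids: 60,000 (A), 51,000 (F), 47,000 (C), 19,000 (H), 14,000 (G), 10,000 (D), …
Winners (4 units): A, F, C, H.
H wins → own bid $19,000.

H pays $19,000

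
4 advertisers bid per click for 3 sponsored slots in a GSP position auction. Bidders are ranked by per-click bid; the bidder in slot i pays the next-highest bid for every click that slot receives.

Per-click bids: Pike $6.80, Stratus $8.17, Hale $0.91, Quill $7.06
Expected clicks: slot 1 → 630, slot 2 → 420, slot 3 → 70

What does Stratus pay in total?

Per-click bids in order: $8.17 (Stratus) > $7.06 (Quill) > $6.80 (Pike) > $0.91 (Hale)
Stratus holds slot 1 → pays next bid $7.06 × 630 clicks = $4447.80.

Stratus pays $4447.80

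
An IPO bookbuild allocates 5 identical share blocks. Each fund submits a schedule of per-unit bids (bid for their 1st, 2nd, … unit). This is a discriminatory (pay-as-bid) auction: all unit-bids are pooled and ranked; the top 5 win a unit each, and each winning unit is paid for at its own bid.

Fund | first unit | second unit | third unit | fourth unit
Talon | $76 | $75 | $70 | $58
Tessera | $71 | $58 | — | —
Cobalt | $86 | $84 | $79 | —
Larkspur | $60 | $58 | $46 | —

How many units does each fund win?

All unit-bids, highest first — top 5: 86 (Cobalt-1), 84 (Cobalt-2), 79 (Cobalt-3), 76 (Talon-1), 75 (Talon-2)
Next rejected bid: $71 (not a price — pay-as-bid).
Allocation: Cobalt 3, Talon 2.

Cobalt 3, Talon 2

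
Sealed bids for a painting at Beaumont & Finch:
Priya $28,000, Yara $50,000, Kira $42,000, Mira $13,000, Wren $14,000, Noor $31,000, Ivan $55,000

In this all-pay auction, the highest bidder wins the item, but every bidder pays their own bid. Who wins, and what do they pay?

Ivan pays $55,000

Sorting bids: 55,000 (Ivan) > 50,000 (Yara) > 42,000 (Kira) > 31,000 (Noor) > 28,000 (Priya) > 14,000 (Wren) > …
Ivan is highest and takes the item; every bidder forfeits their bid.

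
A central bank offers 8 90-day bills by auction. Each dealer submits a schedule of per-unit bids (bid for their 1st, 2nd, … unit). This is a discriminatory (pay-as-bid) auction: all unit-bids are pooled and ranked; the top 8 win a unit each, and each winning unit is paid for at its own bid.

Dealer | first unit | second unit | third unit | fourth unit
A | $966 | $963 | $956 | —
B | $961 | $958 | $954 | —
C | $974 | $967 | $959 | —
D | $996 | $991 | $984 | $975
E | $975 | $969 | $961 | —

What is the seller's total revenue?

Total revenue: $7,831

All unit-bids, highest first — top 8: 996 (D-1), 991 (D-2), 984 (D-3), 975 (D-4), 975 (E-1), 974 (C-1), 969 (E-2), 967 (C-2)
Next rejected bid: $966 (not a price — pay-as-bid).
Each winning unit pays its own bid.
Revenue = 996 + 991 + 984 + 975 + 975 + 974 + 969 + 967 = $7,831.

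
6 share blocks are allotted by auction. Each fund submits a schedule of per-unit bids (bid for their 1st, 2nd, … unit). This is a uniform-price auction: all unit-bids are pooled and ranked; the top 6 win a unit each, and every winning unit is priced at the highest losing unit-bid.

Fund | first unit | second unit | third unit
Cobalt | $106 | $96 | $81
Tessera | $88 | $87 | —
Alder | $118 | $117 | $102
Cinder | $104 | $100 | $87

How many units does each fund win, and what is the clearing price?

All unit-bids, highest first — top 6: 118 (Alder-1), 117 (Alder-2), 106 (Cobalt-1), 104 (Cinder-1), 102 (Alder-3), 100 (Cinder-2)
Highest rejected unit-bid = $96.
Allocation: Alder 3, Cinder 2, Cobalt 1.

Alder 3, Cinder 2, Cobalt 1; clearing price $96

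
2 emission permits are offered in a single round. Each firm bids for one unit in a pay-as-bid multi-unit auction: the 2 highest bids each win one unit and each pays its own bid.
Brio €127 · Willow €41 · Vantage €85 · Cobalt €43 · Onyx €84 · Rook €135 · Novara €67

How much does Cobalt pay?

Cobalt pays €0

Sorting: 135 (Rook), 127 (Brio), 85 (Vantage), 84 (Onyx), …
Top 2: Rook, Brio.
Cobalt does not win → €0.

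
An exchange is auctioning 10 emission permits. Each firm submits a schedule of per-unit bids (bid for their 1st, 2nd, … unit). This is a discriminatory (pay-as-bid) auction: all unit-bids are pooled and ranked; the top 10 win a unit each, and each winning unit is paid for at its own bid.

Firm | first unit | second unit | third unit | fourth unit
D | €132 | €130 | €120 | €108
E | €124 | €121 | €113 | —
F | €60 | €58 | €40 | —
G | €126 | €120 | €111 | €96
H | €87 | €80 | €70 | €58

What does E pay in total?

E pays €358

All unit-bids, highest first — top 10: 132 (D-1), 130 (D-2), 126 (G-1), 124 (E-1), 121 (E-2), 120 (D-3), 120 (G-2), 113 (E-3), 111 (G-3), 108 (D-4)
Next rejected bid: €96 (not a price — pay-as-bid).
E's winning unit-bids: 124 + 121 + 113 = €358.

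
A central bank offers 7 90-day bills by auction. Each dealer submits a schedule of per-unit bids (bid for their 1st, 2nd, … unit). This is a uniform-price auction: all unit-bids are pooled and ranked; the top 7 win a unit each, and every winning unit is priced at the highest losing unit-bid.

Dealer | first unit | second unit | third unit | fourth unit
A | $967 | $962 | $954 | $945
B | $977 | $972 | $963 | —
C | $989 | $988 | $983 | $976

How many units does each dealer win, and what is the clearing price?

All unit-bids, highest first — top 7: 989 (C-1), 988 (C-2), 983 (C-3), 977 (B-1), 976 (C-4), 972 (B-2), 967 (A-1)
The (k+1)-th unit-bid is $963.
Allocation: A 1, B 2, C 4.

A 1, B 2, C 4; clearing price $963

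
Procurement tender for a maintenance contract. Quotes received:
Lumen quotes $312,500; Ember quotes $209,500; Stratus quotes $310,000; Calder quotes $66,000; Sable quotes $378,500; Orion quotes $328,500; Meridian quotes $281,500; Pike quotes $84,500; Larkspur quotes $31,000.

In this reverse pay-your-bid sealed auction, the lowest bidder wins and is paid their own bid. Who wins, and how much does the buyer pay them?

Larkspur is paid $31,000

Rule: the lowest bidder wins and is paid their own bid.
Bids ranked: 31,000 (Larkspur) < 66,000 (Calder) < 84,500 (Pike) < 209,500 (Ember) < 281,500 (Meridian) < 310,000 (Stratus) < …
Larkspur is lowest → is paid own bid, $31,000.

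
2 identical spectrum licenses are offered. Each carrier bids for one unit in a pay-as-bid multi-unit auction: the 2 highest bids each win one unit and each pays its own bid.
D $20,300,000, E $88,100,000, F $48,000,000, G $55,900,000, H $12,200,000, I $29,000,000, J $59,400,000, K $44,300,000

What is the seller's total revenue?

Sorting: 88,100,000 (E), 59,400,000 (J), 55,900,000 (G), 48,000,000 (F), …
The 2 highest are E, J.
Total revenue = 88,100,000 + 59,400,000 = $147,500,000.

Total revenue: $147,500,000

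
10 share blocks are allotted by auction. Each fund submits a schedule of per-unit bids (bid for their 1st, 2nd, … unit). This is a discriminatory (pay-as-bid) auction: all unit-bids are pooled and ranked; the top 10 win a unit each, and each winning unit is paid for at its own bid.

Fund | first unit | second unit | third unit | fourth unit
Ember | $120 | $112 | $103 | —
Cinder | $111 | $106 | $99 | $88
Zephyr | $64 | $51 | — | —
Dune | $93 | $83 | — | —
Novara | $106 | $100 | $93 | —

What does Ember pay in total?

Pooled unit-bids ranked (top 10): 120 (Ember-1), 112 (Ember-2), 111 (Cinder-1), 106 (Cinder-2), 106 (Novara-1), 103 (Ember-3), 100 (Novara-2), 99 (Cinder-3), 93 (Dune-1), 93 (Novara-3)
Next rejected bid: $88 (not a price — pay-as-bid).
Ember's winning unit-bids: 120 + 112 + 103 = $335.

Ember pays $335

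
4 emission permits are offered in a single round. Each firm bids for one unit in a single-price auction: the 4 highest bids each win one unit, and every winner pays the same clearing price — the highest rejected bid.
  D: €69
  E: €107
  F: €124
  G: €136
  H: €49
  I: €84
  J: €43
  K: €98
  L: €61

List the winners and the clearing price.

G, F, E, K; each pays €84

Sorting: 136 (G), 124 (F), 107 (E), 98 (K), 84 (I), 69 (D), …
Winners (4 units): G, F, E, K.
Clearing price = highest rejected bid = €84.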